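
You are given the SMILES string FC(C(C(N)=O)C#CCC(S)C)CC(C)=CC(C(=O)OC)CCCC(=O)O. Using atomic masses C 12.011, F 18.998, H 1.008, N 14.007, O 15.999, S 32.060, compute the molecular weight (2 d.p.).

First, the molecular formula is C19H28FNO5S (counting implicit H from valence).
  C: 19 × 12.011 = 228.209
  F: 1 × 18.998 = 18.998
  H: 28 × 1.008 = 28.224
  N: 1 × 14.007 = 14.007
  O: 5 × 15.999 = 79.995
  S: 1 × 32.060 = 32.060
Sum: 19×12.011 + 1×18.998 + 28×1.008 + 1×14.007 + 5×15.999 + 1×32.060 = 401.493 → 401.49 g/mol.

401.49 g/mol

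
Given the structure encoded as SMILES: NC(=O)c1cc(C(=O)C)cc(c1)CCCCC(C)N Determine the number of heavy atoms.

19

Every atom symbol written in the SMILES (organic subset) is one heavy atom; implicit H are not written.
Heavy atoms by element → C:15, N:2, O:2.
Total: 19.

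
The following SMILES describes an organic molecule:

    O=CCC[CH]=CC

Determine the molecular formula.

Walk through each heavy atom and fill implicit hydrogens from standard valence (C 4, N 3, O 2, S 2, halogen 1):
  atom 1: O, bond orders sum to 2 (valence 2) → 0 H
  atom 2: C, bond orders sum to 3 (valence 4) → 1 H
  atom 3: C, bond orders sum to 2 (valence 4) → 2 H
  atom 4: C, bond orders sum to 2 (valence 4) → 2 H
  atom 5: C with explicit H count 1
  atom 6: C, bond orders sum to 3 (valence 4) → 1 H
  atom 7: C, bond orders sum to 1 (valence 4) → 3 H
Totals → C:6, H:10, O:1.
In Hill order: C6H10O.

C6H10O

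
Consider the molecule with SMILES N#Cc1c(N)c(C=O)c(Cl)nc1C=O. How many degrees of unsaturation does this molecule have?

8

Molecular formula: C8H4ClN3O2.
DoU = (2C + 2 + N − H − X) / 2, where X is the halogen count and O/S are ignored.
    = (2·8 + 2 + 3 − 4 − 1) / 2 = 16 / 2 = 8.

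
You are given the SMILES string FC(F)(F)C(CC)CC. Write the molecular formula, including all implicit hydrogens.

Walk through each heavy atom and fill implicit hydrogens from standard valence (C 4, N 3, O 2, S 2, halogen 1):
  atom 1: F (halogen, monovalent) → 0 H
  atom 2: C, bond orders sum to 4 (valence 4) → 0 H
  atom 3: F (halogen, monovalent) → 0 H
  atom 4: F (halogen, monovalent) → 0 H
  atom 5: C, bond orders sum to 3 (valence 4) → 1 H
  atom 6: C, bond orders sum to 2 (valence 4) → 2 H
  atom 7: C, bond orders sum to 1 (valence 4) → 3 H
  atom 8: C, bond orders sum to 2 (valence 4) → 2 H
  atom 9: C, bond orders sum to 1 (valence 4) → 3 H
Totals → C:6, H:11, F:3.
In Hill order: C6H11F3.

C6H11F3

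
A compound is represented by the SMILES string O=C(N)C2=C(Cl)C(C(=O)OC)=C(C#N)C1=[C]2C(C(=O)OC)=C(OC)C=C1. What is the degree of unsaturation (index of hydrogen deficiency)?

Degree of unsaturation = (number of rings) + (number of π bonds).
Ring closures in the SMILES: 2.
π bonds: 8 double bonds (each 1 DoU), 1 triple bond (each 2 DoU) → 10 DoU from unsaturation.
Total DoU = 2 + 10 = 12.

12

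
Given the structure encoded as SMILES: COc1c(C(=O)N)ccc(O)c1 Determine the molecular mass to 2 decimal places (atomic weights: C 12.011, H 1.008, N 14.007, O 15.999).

First, the molecular formula is C8H9NO3 (counting implicit H from valence).
  C: 8 × 12.011 = 96.088
  H: 9 × 1.008 = 9.072
  N: 1 × 14.007 = 14.007
  O: 3 × 15.999 = 47.997
Sum: 8×12.011 + 9×1.008 + 1×14.007 + 3×15.999 = 167.164 → 167.16 g/mol.

167.16 g/mol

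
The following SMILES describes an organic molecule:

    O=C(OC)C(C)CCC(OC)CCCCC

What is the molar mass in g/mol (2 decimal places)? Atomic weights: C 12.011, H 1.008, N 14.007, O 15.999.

First, the molecular formula is C13H26O3 (counting implicit H from valence).
  C: 13 × 12.011 = 156.143
  H: 26 × 1.008 = 26.208
  O: 3 × 15.999 = 47.997
Sum: 13×12.011 + 26×1.008 + 3×15.999 = 230.348 → 230.35 g/mol.

230.35 g/mol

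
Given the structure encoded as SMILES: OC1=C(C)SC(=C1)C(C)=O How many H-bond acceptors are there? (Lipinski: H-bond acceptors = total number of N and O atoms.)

N atoms: 0; O atoms: 2.
Lipinski HBA = 0 + 2 = 2.

2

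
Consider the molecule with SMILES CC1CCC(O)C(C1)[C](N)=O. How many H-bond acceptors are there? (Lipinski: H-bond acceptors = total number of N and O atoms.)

N atoms: 1; O atoms: 2.
Lipinski HBA = 1 + 2 = 3.

3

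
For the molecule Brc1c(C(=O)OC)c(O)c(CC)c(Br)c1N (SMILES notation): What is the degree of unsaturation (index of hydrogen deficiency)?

Molecular formula: C10H11Br2NO3.
DoU = (2C + 2 + N − H − X) / 2, where X is the halogen count and O/S are ignored.
    = (2·10 + 2 + 1 − 11 − 2) / 2 = 10 / 2 = 5.

5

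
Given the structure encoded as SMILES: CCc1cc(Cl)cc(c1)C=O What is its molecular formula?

C9H9ClO

Walk through each heavy atom and fill implicit hydrogens from standard valence (C 4, N 3, O 2, S 2, halogen 1); for lowercase aromatic atoms, an aromatic c carries 1 H when it has two neighbours and 0 H with three, and aromatic n carries 0 H:
  atom 1: C, bond orders sum to 1 (valence 4) → 3 H
  atom 2: C, bond orders sum to 2 (valence 4) → 2 H
  atom 3: aromatic c, 3 neighbours → 0 H
  atom 4: aromatic c, 2 neighbours → 1 H
  atom 5: aromatic c, 3 neighbours → 0 H
  atom 6: Cl (halogen, monovalent) → 0 H
  atom 7: aromatic c, 2 neighbours → 1 H
  atom 8: aromatic c, 3 neighbours → 0 H
  atom 9: aromatic c, 2 neighbours → 1 H
  atom 10: C, bond orders sum to 3 (valence 4) → 1 H
  atom 11: O, bond orders sum to 2 (valence 2) → 0 H
Totals → C:9, H:9, Cl:1, O:1.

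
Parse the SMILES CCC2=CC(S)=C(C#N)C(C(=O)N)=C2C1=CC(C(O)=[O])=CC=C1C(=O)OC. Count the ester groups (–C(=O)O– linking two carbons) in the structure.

The ester motif appears at heavy-atom position 24 in the SMILES.
Other groups present: 1 amide, 1 carboxylic acid, 1 nitrile, 1 thiol.
Ester count: 1.

1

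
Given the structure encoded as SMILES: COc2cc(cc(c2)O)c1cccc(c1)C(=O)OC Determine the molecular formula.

Walk through each heavy atom and fill implicit hydrogens from standard valence (C 4, N 3, O 2, S 2, halogen 1); for lowercase aromatic atoms, an aromatic c carries 1 H when it has two neighbours and 0 H with three, and aromatic n carries 0 H:
  atom 1: C, bond orders sum to 1 (valence 4) → 3 H
  atom 2: O, bond orders sum to 2 (valence 2) → 0 H
  atom 3: aromatic c, 3 neighbours → 0 H
  atom 4: aromatic c, 2 neighbours → 1 H
  atom 5: aromatic c, 3 neighbours → 0 H
  atom 6: aromatic c, 2 neighbours → 1 H
  atom 7: aromatic c, 3 neighbours → 0 H
  atom 8: aromatic c, 2 neighbours → 1 H
  atom 9: O, bond orders sum to 1 (valence 2) → 1 H
  atom 10: aromatic c, 3 neighbours → 0 H
  atom 11: aromatic c, 2 neighbours → 1 H
  atom 12: aromatic c, 2 neighbours → 1 H
  atom 13: aromatic c, 2 neighbours → 1 H
  atom 14: aromatic c, 3 neighbours → 0 H
  atom 15: aromatic c, 2 neighbours → 1 H
  atom 16: C, bond orders sum to 4 (valence 4) → 0 H
  atom 17: O, bond orders sum to 2 (valence 2) → 0 H
  atom 18: O, bond orders sum to 2 (valence 2) → 0 H
  atom 19: C, bond orders sum to 1 (valence 4) → 3 H
Totals → C:15, H:14, O:4.

C15H14O4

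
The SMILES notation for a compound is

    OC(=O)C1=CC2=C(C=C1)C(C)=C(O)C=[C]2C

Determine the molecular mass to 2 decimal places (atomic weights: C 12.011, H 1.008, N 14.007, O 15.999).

216.24 g/mol

First, the molecular formula is C13H12O3 (counting implicit H from valence).
  C: 13 × 12.011 = 156.143
  H: 12 × 1.008 = 12.096
  O: 3 × 15.999 = 47.997
Sum: 13×12.011 + 12×1.008 + 3×15.999 = 216.236 → 216.24 g/mol.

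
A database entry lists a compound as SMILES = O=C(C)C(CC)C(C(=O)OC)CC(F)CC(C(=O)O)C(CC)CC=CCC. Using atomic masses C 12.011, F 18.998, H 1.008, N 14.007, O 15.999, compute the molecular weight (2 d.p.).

First, the molecular formula is C21H35FO5 (counting implicit H from valence).
  C: 21 × 12.011 = 252.231
  F: 1 × 18.998 = 18.998
  H: 35 × 1.008 = 35.280
  O: 5 × 15.999 = 79.995
Sum: 21×12.011 + 1×18.998 + 35×1.008 + 5×15.999 = 386.504 → 386.50 g/mol.

386.50 g/mol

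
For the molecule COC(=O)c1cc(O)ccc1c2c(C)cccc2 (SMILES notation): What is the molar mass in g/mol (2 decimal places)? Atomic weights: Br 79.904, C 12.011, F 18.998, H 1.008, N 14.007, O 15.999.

First, the molecular formula is C15H14O3 (counting implicit H from valence).
  C: 15 × 12.011 = 180.165
  H: 14 × 1.008 = 14.112
  O: 3 × 15.999 = 47.997
Sum: 15×12.011 + 14×1.008 + 3×15.999 = 242.274 → 242.27 g/mol.

242.27 g/mol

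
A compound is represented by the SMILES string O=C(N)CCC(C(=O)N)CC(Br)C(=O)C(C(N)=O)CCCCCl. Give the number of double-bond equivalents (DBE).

Molecular formula: C14H23BrClN3O4.
DoU = (2C + 2 + N − H − X) / 2, where X is the halogen count and O/S are ignored.
    = (2·14 + 2 + 3 − 23 − 2) / 2 = 8 / 2 = 4.

4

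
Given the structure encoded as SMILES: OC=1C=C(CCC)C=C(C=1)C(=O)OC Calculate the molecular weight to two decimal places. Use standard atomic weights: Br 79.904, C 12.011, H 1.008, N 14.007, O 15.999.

First, the molecular formula is C11H14O3 (counting implicit H from valence).
  C: 11 × 12.011 = 132.121
  H: 14 × 1.008 = 14.112
  O: 3 × 15.999 = 47.997
Sum: 11×12.011 + 14×1.008 + 3×15.999 = 194.230 → 194.23 g/mol.

194.23 g/mol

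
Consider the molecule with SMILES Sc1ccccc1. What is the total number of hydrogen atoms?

Walk through each heavy atom and fill implicit hydrogens from standard valence (C 4, N 3, O 2, S 2, halogen 1); for lowercase aromatic atoms, an aromatic c carries 1 H when it has two neighbours and 0 H with three, and aromatic n carries 0 H:
  atom 1: S, bond orders sum to 1 (valence 2) → 1 H
  atom 2: aromatic c, 3 neighbours → 0 H
  atom 3: aromatic c, 2 neighbours → 1 H
  atom 4: aromatic c, 2 neighbours → 1 H
  atom 5: aromatic c, 2 neighbours → 1 H
  atom 6: aromatic c, 2 neighbours → 1 H
  atom 7: aromatic c, 2 neighbours → 1 H
Total hydrogens: 6.

6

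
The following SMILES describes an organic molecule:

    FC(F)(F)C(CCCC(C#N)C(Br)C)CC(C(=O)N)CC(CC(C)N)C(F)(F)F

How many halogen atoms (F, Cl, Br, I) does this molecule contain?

Halogen atoms appear at heavy-atom positions 1, 3, 4, 13, 27, 28, 29 (1×Br, 6×F).
Other groups present: 1 amide, 1 nitrile, 1 primary amine.
Halogen count: 7.

7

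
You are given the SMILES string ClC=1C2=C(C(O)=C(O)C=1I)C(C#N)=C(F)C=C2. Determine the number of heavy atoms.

17

Every atom symbol written in the SMILES (organic subset) is one heavy atom; implicit H are not written.
Heavy atoms by element → C:11, Cl:1, F:1, I:1, N:1, O:2.
Total: 17.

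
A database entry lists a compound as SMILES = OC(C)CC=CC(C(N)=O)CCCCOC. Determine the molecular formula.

C12H23NO3

Walk through each heavy atom and fill implicit hydrogens from standard valence (C 4, N 3, O 2, S 2, halogen 1):
  atom 1: O, bond orders sum to 1 (valence 2) → 1 H
  atom 2: C, bond orders sum to 3 (valence 4) → 1 H
  atom 3: C, bond orders sum to 1 (valence 4) → 3 H
  atom 4: C, bond orders sum to 2 (valence 4) → 2 H
  atom 5: C, bond orders sum to 3 (valence 4) → 1 H
  atom 6: C, bond orders sum to 3 (valence 4) → 1 H
  atom 7: C, bond orders sum to 3 (valence 4) → 1 H
  atom 8: C, bond orders sum to 4 (valence 4) → 0 H
  atom 9: N, bond orders sum to 1 (valence 3) → 2 H
  atom 10: O, bond orders sum to 2 (valence 2) → 0 H
  atom 11: C, bond orders sum to 2 (valence 4) → 2 H
  atom 12: C, bond orders sum to 2 (valence 4) → 2 H
  atom 13: C, bond orders sum to 2 (valence 4) → 2 H
  atom 14: C, bond orders sum to 2 (valence 4) → 2 H
  atom 15: O, bond orders sum to 2 (valence 2) → 0 H
  atom 16: C, bond orders sum to 1 (valence 4) → 3 H
Totals → C:12, H:23, N:1, O:3.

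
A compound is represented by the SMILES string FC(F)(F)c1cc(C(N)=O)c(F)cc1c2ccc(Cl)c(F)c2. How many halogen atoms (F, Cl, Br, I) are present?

Halogen atoms appear at heavy-atom positions 1, 3, 4, 12, 19, 21 (1×Cl, 5×F).
Other groups present: 1 amide.
Halogen count: 6.

6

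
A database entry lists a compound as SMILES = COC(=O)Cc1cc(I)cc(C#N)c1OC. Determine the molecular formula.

C11H10INO3

Walk through each heavy atom and fill implicit hydrogens from standard valence (C 4, N 3, O 2, S 2, halogen 1); for lowercase aromatic atoms, an aromatic c carries 1 H when it has two neighbours and 0 H with three, and aromatic n carries 0 H:
  atom 1: C, bond orders sum to 1 (valence 4) → 3 H
  atom 2: O, bond orders sum to 2 (valence 2) → 0 H
  atom 3: C, bond orders sum to 4 (valence 4) → 0 H
  atom 4: O, bond orders sum to 2 (valence 2) → 0 H
  atom 5: C, bond orders sum to 2 (valence 4) → 2 H
  atom 6: aromatic c, 3 neighbours → 0 H
  atom 7: aromatic c, 2 neighbours → 1 H
  atom 8: aromatic c, 3 neighbours → 0 H
  atom 9: I (halogen, monovalent) → 0 H
  atom 10: aromatic c, 2 neighbours → 1 H
  atom 11: aromatic c, 3 neighbours → 0 H
  atom 12: C, bond orders sum to 4 (valence 4) → 0 H
  atom 13: N, bond orders sum to 3 (valence 3) → 0 H
  atom 14: aromatic c, 3 neighbours → 0 H
  atom 15: O, bond orders sum to 2 (valence 2) → 0 H
  atom 16: C, bond orders sum to 1 (valence 4) → 3 H
Totals → C:11, H:10, I:1, N:1, O:3.
In Hill order: C11H10INO3.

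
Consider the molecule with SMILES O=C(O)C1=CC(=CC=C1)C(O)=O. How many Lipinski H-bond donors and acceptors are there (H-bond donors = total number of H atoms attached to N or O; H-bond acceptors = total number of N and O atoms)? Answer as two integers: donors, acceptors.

2, 4

Donors: find every N or O and count the H atoms it carries.
  atom 1 (O): bond orders sum to 2 → 0 H
  atom 3 (O): bond orders sum to 1 → 1 H
  atom 11 (O): bond orders sum to 1 → 1 H
  atom 12 (O): bond orders sum to 2 → 0 H
Lipinski HBD = 2.
Acceptors: N atoms = 0, O atoms = 4 → HBA = 4.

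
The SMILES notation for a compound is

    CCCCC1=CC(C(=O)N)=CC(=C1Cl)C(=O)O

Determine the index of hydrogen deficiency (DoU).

Degree of unsaturation = (number of rings) + (number of π bonds).
Ring closures in the SMILES: 1.
π bonds: 5 double bonds (each 1 DoU) → 5 DoU from unsaturation.
Total DoU = 1 + 5 = 6.

6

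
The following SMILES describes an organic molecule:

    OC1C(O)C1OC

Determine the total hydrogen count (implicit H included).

Walk through each heavy atom and fill implicit hydrogens from standard valence (C 4, N 3, O 2, S 2, halogen 1):
  atom 1: O, bond orders sum to 1 (valence 2) → 1 H
  atom 2: C, bond orders sum to 3 (valence 4) → 1 H
  atom 3: C, bond orders sum to 3 (valence 4) → 1 H
  atom 4: O, bond orders sum to 1 (valence 2) → 1 H
  atom 5: C, bond orders sum to 3 (valence 4) → 1 H
  atom 6: O, bond orders sum to 2 (valence 2) → 0 H
  atom 7: C, bond orders sum to 1 (valence 4) → 3 H
Total hydrogens: 8.

8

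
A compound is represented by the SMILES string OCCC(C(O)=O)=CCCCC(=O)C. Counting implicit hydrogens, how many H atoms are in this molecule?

16

Walk through each heavy atom and fill implicit hydrogens from standard valence (C 4, N 3, O 2, S 2, halogen 1):
  atom 1: O, bond orders sum to 1 (valence 2) → 1 H
  atom 2: C, bond orders sum to 2 (valence 4) → 2 H
  atom 3: C, bond orders sum to 2 (valence 4) → 2 H
  atom 4: C, bond orders sum to 4 (valence 4) → 0 H
  atom 5: C, bond orders sum to 4 (valence 4) → 0 H
  atom 6: O, bond orders sum to 1 (valence 2) → 1 H
  atom 7: O, bond orders sum to 2 (valence 2) → 0 H
  atom 8: C, bond orders sum to 3 (valence 4) → 1 H
  atom 9: C, bond orders sum to 2 (valence 4) → 2 H
  atom 10: C, bond orders sum to 2 (valence 4) → 2 H
  atom 11: C, bond orders sum to 2 (valence 4) → 2 H
  atom 12: C, bond orders sum to 4 (valence 4) → 0 H
  atom 13: O, bond orders sum to 2 (valence 2) → 0 H
  atom 14: C, bond orders sum to 1 (valence 4) → 3 H
Total hydrogens: 16.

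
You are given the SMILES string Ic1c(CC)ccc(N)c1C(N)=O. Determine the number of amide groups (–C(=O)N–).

The amide motif appears at heavy-atom position 11 in the SMILES.
Other groups present: 1 primary amine.
Amide count: 1.

1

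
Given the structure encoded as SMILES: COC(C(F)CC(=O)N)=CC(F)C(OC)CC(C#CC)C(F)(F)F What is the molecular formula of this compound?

C15H20F5NO3

Walk through each heavy atom and fill implicit hydrogens from standard valence (C 4, N 3, O 2, S 2, halogen 1):
  atom 1: C, bond orders sum to 1 (valence 4) → 3 H
  atom 2: O, bond orders sum to 2 (valence 2) → 0 H
  atom 3: C, bond orders sum to 4 (valence 4) → 0 H
  atom 4: C, bond orders sum to 3 (valence 4) → 1 H
  atom 5: F (halogen, monovalent) → 0 H
  atom 6: C, bond orders sum to 2 (valence 4) → 2 H
  atom 7: C, bond orders sum to 4 (valence 4) → 0 H
  atom 8: O, bond orders sum to 2 (valence 2) → 0 H
  atom 9: N, bond orders sum to 1 (valence 3) → 2 H
  atom 10: C, bond orders sum to 3 (valence 4) → 1 H
  atom 11: C, bond orders sum to 3 (valence 4) → 1 H
  atom 12: F (halogen, monovalent) → 0 H
  atom 13: C, bond orders sum to 3 (valence 4) → 1 H
  atom 14: O, bond orders sum to 2 (valence 2) → 0 H
  atom 15: C, bond orders sum to 1 (valence 4) → 3 H
  atom 16: C, bond orders sum to 2 (valence 4) → 2 H
  atom 17: C, bond orders sum to 3 (valence 4) → 1 H
  atom 18: C, bond orders sum to 4 (valence 4) → 0 H
  atom 19: C, bond orders sum to 4 (valence 4) → 0 H
  atom 20: C, bond orders sum to 1 (valence 4) → 3 H
  atom 21: C, bond orders sum to 4 (valence 4) → 0 H
  atom 22: F (halogen, monovalent) → 0 H
  atom 23: F (halogen, monovalent) → 0 H
  atom 24: F (halogen, monovalent) → 0 H
Totals → C:15, H:20, F:5, N:1, O:3.
In Hill order: C15H20F5NO3.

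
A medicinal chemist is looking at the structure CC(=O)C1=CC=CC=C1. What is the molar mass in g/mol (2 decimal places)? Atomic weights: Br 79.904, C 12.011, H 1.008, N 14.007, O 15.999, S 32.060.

120.15 g/mol

First, the molecular formula is C8H8O (counting implicit H from valence).
  C: 8 × 12.011 = 96.088
  H: 8 × 1.008 = 8.064
  O: 1 × 15.999 = 15.999
Sum: 8×12.011 + 8×1.008 + 1×15.999 = 120.151 → 120.15 g/mol.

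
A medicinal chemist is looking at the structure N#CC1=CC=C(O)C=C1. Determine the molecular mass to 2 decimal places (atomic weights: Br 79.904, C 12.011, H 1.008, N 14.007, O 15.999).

119.12 g/mol

First, the molecular formula is C7H5NO (counting implicit H from valence).
  C: 7 × 12.011 = 84.077
  H: 5 × 1.008 = 5.040
  N: 1 × 14.007 = 14.007
  O: 1 × 15.999 = 15.999
Sum: 7×12.011 + 5×1.008 + 1×14.007 + 1×15.999 = 119.123 → 119.12 g/mol.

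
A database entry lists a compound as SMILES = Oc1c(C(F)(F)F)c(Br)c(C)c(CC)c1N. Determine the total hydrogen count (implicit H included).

11

Walk through each heavy atom and fill implicit hydrogens from standard valence (C 4, N 3, O 2, S 2, halogen 1); for lowercase aromatic atoms, an aromatic c carries 1 H when it has two neighbours and 0 H with three, and aromatic n carries 0 H:
  atom 1: O, bond orders sum to 1 (valence 2) → 1 H
  atom 2: aromatic c, 3 neighbours → 0 H
  atom 3: aromatic c, 3 neighbours → 0 H
  atom 4: C, bond orders sum to 4 (valence 4) → 0 H
  atom 5: F (halogen, monovalent) → 0 H
  atom 6: F (halogen, monovalent) → 0 H
  atom 7: F (halogen, monovalent) → 0 H
  atom 8: aromatic c, 3 neighbours → 0 H
  atom 9: Br (halogen, monovalent) → 0 H
  atom 10: aromatic c, 3 neighbours → 0 H
  atom 11: C, bond orders sum to 1 (valence 4) → 3 H
  atom 12: aromatic c, 3 neighbours → 0 H
  atom 13: C, bond orders sum to 2 (valence 4) → 2 H
  atom 14: C, bond orders sum to 1 (valence 4) → 3 H
  atom 15: aromatic c, 3 neighbours → 0 H
  atom 16: N, bond orders sum to 1 (valence 3) → 2 H
Total hydrogens: 11.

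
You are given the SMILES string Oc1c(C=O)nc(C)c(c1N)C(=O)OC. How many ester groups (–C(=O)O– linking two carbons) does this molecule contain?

The ester motif appears at heavy-atom position 12 in the SMILES.
Other groups present: 1 aldehyde, 1 hydroxyl, 1 primary amine.
Ester count: 1.

1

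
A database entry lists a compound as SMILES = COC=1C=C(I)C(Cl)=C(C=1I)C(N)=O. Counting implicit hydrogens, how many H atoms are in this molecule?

6

Walk through each heavy atom and fill implicit hydrogens from standard valence (C 4, N 3, O 2, S 2, halogen 1):
  atom 1: C, bond orders sum to 1 (valence 4) → 3 H
  atom 2: O, bond orders sum to 2 (valence 2) → 0 H
  atom 3: C, bond orders sum to 4 (valence 4) → 0 H
  atom 4: C, bond orders sum to 3 (valence 4) → 1 H
  atom 5: C, bond orders sum to 4 (valence 4) → 0 H
  atom 6: I (halogen, monovalent) → 0 H
  atom 7: C, bond orders sum to 4 (valence 4) → 0 H
  atom 8: Cl (halogen, monovalent) → 0 H
  atom 9: C, bond orders sum to 4 (valence 4) → 0 H
  atom 10: C, bond orders sum to 4 (valence 4) → 0 H
  atom 11: I (halogen, monovalent) → 0 H
  atom 12: C, bond orders sum to 4 (valence 4) → 0 H
  atom 13: N, bond orders sum to 1 (valence 3) → 2 H
  atom 14: O, bond orders sum to 2 (valence 2) → 0 H
Total hydrogens: 6.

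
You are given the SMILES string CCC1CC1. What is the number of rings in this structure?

1

In SMILES, each pair of matching ring-closure digits denotes one ring-closing bond; the number of such bonds equals the number of independent rings.
Ring-closure bonds here: 1.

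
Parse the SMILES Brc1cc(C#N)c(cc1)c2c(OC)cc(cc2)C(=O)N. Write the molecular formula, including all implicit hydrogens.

Walk through each heavy atom and fill implicit hydrogens from standard valence (C 4, N 3, O 2, S 2, halogen 1); for lowercase aromatic atoms, an aromatic c carries 1 H when it has two neighbours and 0 H with three, and aromatic n carries 0 H:
  atom 1: Br (halogen, monovalent) → 0 H
  atom 2: aromatic c, 3 neighbours → 0 H
  atom 3: aromatic c, 2 neighbours → 1 H
  atom 4: aromatic c, 3 neighbours → 0 H
  atom 5: C, bond orders sum to 4 (valence 4) → 0 H
  atom 6: N, bond orders sum to 3 (valence 3) → 0 H
  atom 7: aromatic c, 3 neighbours → 0 H
  atom 8: aromatic c, 2 neighbours → 1 H
  atom 9: aromatic c, 2 neighbours → 1 H
  atom 10: aromatic c, 3 neighbours → 0 H
  atom 11: aromatic c, 3 neighbours → 0 H
  atom 12: O, bond orders sum to 2 (valence 2) → 0 H
  atom 13: C, bond orders sum to 1 (valence 4) → 3 H
  atom 14: aromatic c, 2 neighbours → 1 H
  atom 15: aromatic c, 3 neighbours → 0 H
  atom 16: aromatic c, 2 neighbours → 1 H
  atom 17: aromatic c, 2 neighbours → 1 H
  atom 18: C, bond orders sum to 4 (valence 4) → 0 H
  atom 19: O, bond orders sum to 2 (valence 2) → 0 H
  atom 20: N, bond orders sum to 1 (valence 3) → 2 H
Totals → C:15, H:11, Br:1, N:2, O:2.
In Hill order: C15H11BrN2O2.

C15H11BrN2O2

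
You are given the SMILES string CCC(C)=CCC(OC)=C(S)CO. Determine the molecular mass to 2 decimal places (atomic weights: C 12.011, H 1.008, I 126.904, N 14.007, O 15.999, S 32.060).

202.31 g/mol

First, the molecular formula is C10H18O2S (counting implicit H from valence).
  C: 10 × 12.011 = 120.110
  H: 18 × 1.008 = 18.144
  O: 2 × 15.999 = 31.998
  S: 1 × 32.060 = 32.060
Sum: 10×12.011 + 18×1.008 + 2×15.999 + 1×32.060 = 202.312 → 202.31 g/mol.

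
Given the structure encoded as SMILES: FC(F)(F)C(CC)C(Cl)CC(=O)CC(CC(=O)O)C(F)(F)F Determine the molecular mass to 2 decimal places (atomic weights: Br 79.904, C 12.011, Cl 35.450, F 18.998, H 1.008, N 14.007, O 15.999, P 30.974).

First, the molecular formula is C12H15ClF6O3 (counting implicit H from valence).
  C: 12 × 12.011 = 144.132
  Cl: 1 × 35.450 = 35.450
  F: 6 × 18.998 = 113.988
  H: 15 × 1.008 = 15.120
  O: 3 × 15.999 = 47.997
Sum: 12×12.011 + 1×35.450 + 6×18.998 + 15×1.008 + 3×15.999 = 356.687 → 356.69 g/mol.

356.69 g/mol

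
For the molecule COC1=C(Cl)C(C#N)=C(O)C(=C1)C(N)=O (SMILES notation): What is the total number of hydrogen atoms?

7

Walk through each heavy atom and fill implicit hydrogens from standard valence (C 4, N 3, O 2, S 2, halogen 1):
  atom 1: C, bond orders sum to 1 (valence 4) → 3 H
  atom 2: O, bond orders sum to 2 (valence 2) → 0 H
  atom 3: C, bond orders sum to 4 (valence 4) → 0 H
  atom 4: C, bond orders sum to 4 (valence 4) → 0 H
  atom 5: Cl (halogen, monovalent) → 0 H
  atom 6: C, bond orders sum to 4 (valence 4) → 0 H
  atom 7: C, bond orders sum to 4 (valence 4) → 0 H
  atom 8: N, bond orders sum to 3 (valence 3) → 0 H
  atom 9: C, bond orders sum to 4 (valence 4) → 0 H
  atom 10: O, bond orders sum to 1 (valence 2) → 1 H
  atom 11: C, bond orders sum to 4 (valence 4) → 0 H
  atom 12: C, bond orders sum to 3 (valence 4) → 1 H
  atom 13: C, bond orders sum to 4 (valence 4) → 0 H
  atom 14: N, bond orders sum to 1 (valence 3) → 2 H
  atom 15: O, bond orders sum to 2 (valence 2) → 0 H
Total hydrogens: 7.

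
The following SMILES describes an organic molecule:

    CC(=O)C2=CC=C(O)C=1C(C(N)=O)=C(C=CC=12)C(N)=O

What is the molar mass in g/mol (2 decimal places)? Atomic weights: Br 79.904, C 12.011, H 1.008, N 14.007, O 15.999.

272.26 g/mol

First, the molecular formula is C14H12N2O4 (counting implicit H from valence).
  C: 14 × 12.011 = 168.154
  H: 12 × 1.008 = 12.096
  N: 2 × 14.007 = 28.014
  O: 4 × 15.999 = 63.996
Sum: 14×12.011 + 12×1.008 + 2×14.007 + 4×15.999 = 272.260 → 272.26 g/mol.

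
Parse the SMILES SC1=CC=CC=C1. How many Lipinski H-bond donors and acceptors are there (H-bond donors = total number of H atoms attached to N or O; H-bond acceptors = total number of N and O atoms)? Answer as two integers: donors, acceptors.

0, 0

Donors: find every N or O and count the H atoms it carries.
  (no N or O atoms present)
Lipinski HBD = 0.
Acceptors: N atoms = 0, O atoms = 0 → HBA = 0.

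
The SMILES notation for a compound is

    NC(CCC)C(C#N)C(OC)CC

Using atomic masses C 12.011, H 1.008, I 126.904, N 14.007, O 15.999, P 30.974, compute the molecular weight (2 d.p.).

First, the molecular formula is C10H20N2O (counting implicit H from valence).
  C: 10 × 12.011 = 120.110
  H: 20 × 1.008 = 20.160
  N: 2 × 14.007 = 28.014
  O: 1 × 15.999 = 15.999
Sum: 10×12.011 + 20×1.008 + 2×14.007 + 1×15.999 = 184.283 → 184.28 g/mol.

184.28 g/mol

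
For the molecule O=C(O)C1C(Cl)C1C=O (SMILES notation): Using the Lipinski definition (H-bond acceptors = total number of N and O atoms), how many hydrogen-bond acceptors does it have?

N atoms: 0; O atoms: 3.
Lipinski HBA = 0 + 3 = 3.

3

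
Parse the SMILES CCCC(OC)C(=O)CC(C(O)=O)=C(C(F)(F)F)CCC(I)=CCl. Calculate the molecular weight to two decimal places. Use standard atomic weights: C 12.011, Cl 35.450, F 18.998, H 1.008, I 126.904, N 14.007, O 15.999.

482.66 g/mol

First, the molecular formula is C15H19ClF3IO4 (counting implicit H from valence).
  C: 15 × 12.011 = 180.165
  Cl: 1 × 35.450 = 35.450
  F: 3 × 18.998 = 56.994
  H: 19 × 1.008 = 19.152
  I: 1 × 126.904 = 126.904
  O: 4 × 15.999 = 63.996
Sum: 15×12.011 + 1×35.450 + 3×18.998 + 19×1.008 + 1×126.904 + 4×15.999 = 482.661 → 482.66 g/mol.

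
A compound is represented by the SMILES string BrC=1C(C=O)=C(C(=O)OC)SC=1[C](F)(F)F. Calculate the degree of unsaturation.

5

Degree of unsaturation = (number of rings) + (number of π bonds).
Ring closures in the SMILES: 1.
π bonds: 4 double bonds (each 1 DoU) → 4 DoU from unsaturation.
Total DoU = 1 + 4 = 5.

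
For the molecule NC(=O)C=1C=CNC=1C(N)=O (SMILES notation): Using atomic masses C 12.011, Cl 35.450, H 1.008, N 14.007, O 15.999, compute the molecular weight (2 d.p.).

First, the molecular formula is C6H7N3O2 (counting implicit H from valence).
  C: 6 × 12.011 = 72.066
  H: 7 × 1.008 = 7.056
  N: 3 × 14.007 = 42.021
  O: 2 × 15.999 = 31.998
Sum: 6×12.011 + 7×1.008 + 3×14.007 + 2×15.999 = 153.141 → 153.14 g/mol.

153.14 g/mol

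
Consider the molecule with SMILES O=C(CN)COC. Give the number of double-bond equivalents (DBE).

1

Molecular formula: C4H9NO2.
DoU = (2C + 2 + N − H − X) / 2, where X is the halogen count and O/S are ignored.
    = (2·4 + 2 + 1 − 9 − 0) / 2 = 2 / 2 = 1.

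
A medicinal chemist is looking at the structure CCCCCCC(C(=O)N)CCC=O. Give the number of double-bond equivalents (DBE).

Molecular formula: C11H21NO2.
DoU = (2C + 2 + N − H − X) / 2, where X is the halogen count and O/S are ignored.
    = (2·11 + 2 + 1 − 21 − 0) / 2 = 4 / 2 = 2.

2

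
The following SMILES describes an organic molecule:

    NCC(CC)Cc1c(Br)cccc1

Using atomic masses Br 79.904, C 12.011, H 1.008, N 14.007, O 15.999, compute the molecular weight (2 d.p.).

First, the molecular formula is C11H16BrN (counting implicit H from valence).
  Br: 1 × 79.904 = 79.904
  C: 11 × 12.011 = 132.121
  H: 16 × 1.008 = 16.128
  N: 1 × 14.007 = 14.007
Sum: 1×79.904 + 11×12.011 + 16×1.008 + 1×14.007 = 242.160 → 242.16 g/mol.

242.16 g/mol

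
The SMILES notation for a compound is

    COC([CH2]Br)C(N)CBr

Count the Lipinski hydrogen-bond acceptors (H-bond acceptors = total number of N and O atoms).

2

N atoms: 1; O atoms: 1.
Lipinski HBA = 1 + 1 = 2.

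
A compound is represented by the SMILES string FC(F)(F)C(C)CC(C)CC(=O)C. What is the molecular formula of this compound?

C9H15F3O

Walk through each heavy atom and fill implicit hydrogens from standard valence (C 4, N 3, O 2, S 2, halogen 1):
  atom 1: F (halogen, monovalent) → 0 H
  atom 2: C, bond orders sum to 4 (valence 4) → 0 H
  atom 3: F (halogen, monovalent) → 0 H
  atom 4: F (halogen, monovalent) → 0 H
  atom 5: C, bond orders sum to 3 (valence 4) → 1 H
  atom 6: C, bond orders sum to 1 (valence 4) → 3 H
  atom 7: C, bond orders sum to 2 (valence 4) → 2 H
  atom 8: C, bond orders sum to 3 (valence 4) → 1 H
  atom 9: C, bond orders sum to 1 (valence 4) → 3 H
  atom 10: C, bond orders sum to 2 (valence 4) → 2 H
  atom 11: C, bond orders sum to 4 (valence 4) → 0 H
  atom 12: O, bond orders sum to 2 (valence 2) → 0 H
  atom 13: C, bond orders sum to 1 (valence 4) → 3 H
Totals → C:9, H:15, F:3, O:1.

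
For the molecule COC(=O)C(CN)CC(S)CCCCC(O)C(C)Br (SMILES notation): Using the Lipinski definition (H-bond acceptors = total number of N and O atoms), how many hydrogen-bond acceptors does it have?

N atoms: 1; O atoms: 3.
Lipinski HBA = 1 + 3 = 4.

4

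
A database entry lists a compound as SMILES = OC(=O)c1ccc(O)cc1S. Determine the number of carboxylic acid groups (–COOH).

1

The carboxylic acid motif appears at heavy-atom position 2 in the SMILES.
Other groups present: 1 hydroxyl, 1 thiol.
Carboxylic acid count: 1.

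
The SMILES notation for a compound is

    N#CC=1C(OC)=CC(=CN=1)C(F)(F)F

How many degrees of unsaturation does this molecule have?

6

Molecular formula: C8H5F3N2O.
DoU = (2C + 2 + N − H − X) / 2, where X is the halogen count and O/S are ignored.
    = (2·8 + 2 + 2 − 5 − 3) / 2 = 12 / 2 = 6.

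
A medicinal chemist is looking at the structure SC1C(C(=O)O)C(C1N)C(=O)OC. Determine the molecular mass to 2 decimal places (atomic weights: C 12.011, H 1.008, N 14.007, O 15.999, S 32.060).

First, the molecular formula is C7H11NO4S (counting implicit H from valence).
  C: 7 × 12.011 = 84.077
  H: 11 × 1.008 = 11.088
  N: 1 × 14.007 = 14.007
  O: 4 × 15.999 = 63.996
  S: 1 × 32.060 = 32.060
Sum: 7×12.011 + 11×1.008 + 1×14.007 + 4×15.999 + 1×32.060 = 205.228 → 205.23 g/mol.

205.23 g/mol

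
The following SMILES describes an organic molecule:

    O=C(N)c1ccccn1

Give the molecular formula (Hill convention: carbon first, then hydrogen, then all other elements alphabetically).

C6H6N2O

Walk through each heavy atom and fill implicit hydrogens from standard valence (C 4, N 3, O 2, S 2, halogen 1); for lowercase aromatic atoms, an aromatic c carries 1 H when it has two neighbours and 0 H with three, and aromatic n carries 0 H:
  atom 1: O, bond orders sum to 2 (valence 2) → 0 H
  atom 2: C, bond orders sum to 4 (valence 4) → 0 H
  atom 3: N, bond orders sum to 1 (valence 3) → 2 H
  atom 4: aromatic c, 3 neighbours → 0 H
  atom 5: aromatic c, 2 neighbours → 1 H
  atom 6: aromatic c, 2 neighbours → 1 H
  atom 7: aromatic c, 2 neighbours → 1 H
  atom 8: aromatic c, 2 neighbours → 1 H
  atom 9: aromatic n, 2 neighbours → 0 H
Totals → C:6, H:6, N:2, O:1.
In Hill order: C6H6N2O.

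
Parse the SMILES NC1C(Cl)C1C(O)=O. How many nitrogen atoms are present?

Scan the SMILES for N atoms (remember two-letter symbols like Cl and Br are single atoms).
Nitrogen count: 1.

1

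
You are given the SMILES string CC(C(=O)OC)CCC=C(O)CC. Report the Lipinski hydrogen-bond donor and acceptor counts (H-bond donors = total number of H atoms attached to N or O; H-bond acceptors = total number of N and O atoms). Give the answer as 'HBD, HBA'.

Donors: find every N or O and count the H atoms it carries.
  atom 4 (O): bond orders sum to 2 → 0 H
  atom 5 (O): bond orders sum to 2 → 0 H
  atom 11 (O): bond orders sum to 1 → 1 H
Lipinski HBD = 1.
Acceptors: N atoms = 0, O atoms = 3 → HBA = 3.

1, 3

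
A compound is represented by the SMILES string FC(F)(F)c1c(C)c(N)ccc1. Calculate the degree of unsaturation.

Molecular formula: C8H8F3N.
DoU = (2C + 2 + N − H − X) / 2, where X is the halogen count and O/S are ignored.
    = (2·8 + 2 + 1 − 8 − 3) / 2 = 8 / 2 = 4.

4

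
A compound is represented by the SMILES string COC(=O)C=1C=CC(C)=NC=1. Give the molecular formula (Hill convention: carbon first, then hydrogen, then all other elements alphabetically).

C8H9NO2

Walk through each heavy atom and fill implicit hydrogens from standard valence (C 4, N 3, O 2, S 2, halogen 1):
  atom 1: C, bond orders sum to 1 (valence 4) → 3 H
  atom 2: O, bond orders sum to 2 (valence 2) → 0 H
  atom 3: C, bond orders sum to 4 (valence 4) → 0 H
  atom 4: O, bond orders sum to 2 (valence 2) → 0 H
  atom 5: C, bond orders sum to 4 (valence 4) → 0 H
  atom 6: C, bond orders sum to 3 (valence 4) → 1 H
  atom 7: C, bond orders sum to 3 (valence 4) → 1 H
  atom 8: C, bond orders sum to 4 (valence 4) → 0 H
  atom 9: C, bond orders sum to 1 (valence 4) → 3 H
  atom 10: N, bond orders sum to 3 (valence 3) → 0 H
  atom 11: C, bond orders sum to 3 (valence 4) → 1 H
Totals → C:8, H:9, N:1, O:2.
In Hill order: C8H9NO2.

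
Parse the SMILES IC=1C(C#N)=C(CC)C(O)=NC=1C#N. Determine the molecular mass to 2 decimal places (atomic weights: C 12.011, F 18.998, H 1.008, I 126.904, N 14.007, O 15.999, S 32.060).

First, the molecular formula is C9H6IN3O (counting implicit H from valence).
  C: 9 × 12.011 = 108.099
  H: 6 × 1.008 = 6.048
  I: 1 × 126.904 = 126.904
  N: 3 × 14.007 = 42.021
  O: 1 × 15.999 = 15.999
Sum: 9×12.011 + 6×1.008 + 1×126.904 + 3×14.007 + 1×15.999 = 299.071 → 299.07 g/mol.

299.07 g/mol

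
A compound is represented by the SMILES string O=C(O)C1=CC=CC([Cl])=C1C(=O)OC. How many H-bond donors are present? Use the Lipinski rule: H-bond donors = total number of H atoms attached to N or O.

1

Donors: find every N or O and count the H atoms it carries.
  atom 1 (O): bond orders sum to 2 → 0 H
  atom 3 (O): bond orders sum to 1 → 1 H
  atom 12 (O): bond orders sum to 2 → 0 H
  atom 13 (O): bond orders sum to 2 → 0 H
Lipinski HBD = 1.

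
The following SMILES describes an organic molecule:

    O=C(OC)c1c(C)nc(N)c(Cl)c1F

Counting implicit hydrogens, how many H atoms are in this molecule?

8

Walk through each heavy atom and fill implicit hydrogens from standard valence (C 4, N 3, O 2, S 2, halogen 1); for lowercase aromatic atoms, an aromatic c carries 1 H when it has two neighbours and 0 H with three, and aromatic n carries 0 H:
  atom 1: O, bond orders sum to 2 (valence 2) → 0 H
  atom 2: C, bond orders sum to 4 (valence 4) → 0 H
  atom 3: O, bond orders sum to 2 (valence 2) → 0 H
  atom 4: C, bond orders sum to 1 (valence 4) → 3 H
  atom 5: aromatic c, 3 neighbours → 0 H
  atom 6: aromatic c, 3 neighbours → 0 H
  atom 7: C, bond orders sum to 1 (valence 4) → 3 H
  atom 8: aromatic n, 2 neighbours → 0 H
  atom 9: aromatic c, 3 neighbours → 0 H
  atom 10: N, bond orders sum to 1 (valence 3) → 2 H
  atom 11: aromatic c, 3 neighbours → 0 H
  atom 12: Cl (halogen, monovalent) → 0 H
  atom 13: aromatic c, 3 neighbours → 0 H
  atom 14: F (halogen, monovalent) → 0 H
Total hydrogens: 8.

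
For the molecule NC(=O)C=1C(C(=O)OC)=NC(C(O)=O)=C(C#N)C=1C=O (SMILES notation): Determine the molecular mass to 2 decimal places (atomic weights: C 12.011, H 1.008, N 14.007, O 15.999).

First, the molecular formula is C11H7N3O6 (counting implicit H from valence).
  C: 11 × 12.011 = 132.121
  H: 7 × 1.008 = 7.056
  N: 3 × 14.007 = 42.021
  O: 6 × 15.999 = 95.994
Sum: 11×12.011 + 7×1.008 + 3×14.007 + 6×15.999 = 277.192 → 277.19 g/mol.

277.19 g/mol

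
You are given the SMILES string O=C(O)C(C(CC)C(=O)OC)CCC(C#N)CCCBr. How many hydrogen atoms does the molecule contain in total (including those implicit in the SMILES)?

22

Walk through each heavy atom and fill implicit hydrogens from standard valence (C 4, N 3, O 2, S 2, halogen 1):
  atom 1: O, bond orders sum to 2 (valence 2) → 0 H
  atom 2: C, bond orders sum to 4 (valence 4) → 0 H
  atom 3: O, bond orders sum to 1 (valence 2) → 1 H
  atom 4: C, bond orders sum to 3 (valence 4) → 1 H
  atom 5: C, bond orders sum to 3 (valence 4) → 1 H
  atom 6: C, bond orders sum to 2 (valence 4) → 2 H
  atom 7: C, bond orders sum to 1 (valence 4) → 3 H
  atom 8: C, bond orders sum to 4 (valence 4) → 0 H
  atom 9: O, bond orders sum to 2 (valence 2) → 0 H
  atom 10: O, bond orders sum to 2 (valence 2) → 0 H
  atom 11: C, bond orders sum to 1 (valence 4) → 3 H
  atom 12: C, bond orders sum to 2 (valence 4) → 2 H
  atom 13: C, bond orders sum to 2 (valence 4) → 2 H
  atom 14: C, bond orders sum to 3 (valence 4) → 1 H
  atom 15: C, bond orders sum to 4 (valence 4) → 0 H
  atom 16: N, bond orders sum to 3 (valence 3) → 0 H
  atom 17: C, bond orders sum to 2 (valence 4) → 2 H
  atom 18: C, bond orders sum to 2 (valence 4) → 2 H
  atom 19: C, bond orders sum to 2 (valence 4) → 2 H
  atom 20: Br (halogen, monovalent) → 0 H
Total hydrogens: 22.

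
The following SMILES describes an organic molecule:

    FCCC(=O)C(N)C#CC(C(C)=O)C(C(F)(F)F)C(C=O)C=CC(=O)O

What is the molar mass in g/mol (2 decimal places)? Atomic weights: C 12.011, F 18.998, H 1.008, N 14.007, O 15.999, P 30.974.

379.31 g/mol

First, the molecular formula is C16H17F4NO5 (counting implicit H from valence).
  C: 16 × 12.011 = 192.176
  F: 4 × 18.998 = 75.992
  H: 17 × 1.008 = 17.136
  N: 1 × 14.007 = 14.007
  O: 5 × 15.999 = 79.995
Sum: 16×12.011 + 4×18.998 + 17×1.008 + 1×14.007 + 5×15.999 = 379.306 → 379.31 g/mol.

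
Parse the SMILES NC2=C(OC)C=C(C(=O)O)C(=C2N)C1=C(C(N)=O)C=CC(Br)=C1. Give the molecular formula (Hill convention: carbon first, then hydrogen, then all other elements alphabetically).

Walk through each heavy atom and fill implicit hydrogens from standard valence (C 4, N 3, O 2, S 2, halogen 1):
  atom 1: N, bond orders sum to 1 (valence 3) → 2 H
  atom 2: C, bond orders sum to 4 (valence 4) → 0 H
  atom 3: C, bond orders sum to 4 (valence 4) → 0 H
  atom 4: O, bond orders sum to 2 (valence 2) → 0 H
  atom 5: C, bond orders sum to 1 (valence 4) → 3 H
  atom 6: C, bond orders sum to 3 (valence 4) → 1 H
  atom 7: C, bond orders sum to 4 (valence 4) → 0 H
  atom 8: C, bond orders sum to 4 (valence 4) → 0 H
  atom 9: O, bond orders sum to 2 (valence 2) → 0 H
  atom 10: O, bond orders sum to 1 (valence 2) → 1 H
  atom 11: C, bond orders sum to 4 (valence 4) → 0 H
  atom 12: C, bond orders sum to 4 (valence 4) → 0 H
  atom 13: N, bond orders sum to 1 (valence 3) → 2 H
  atom 14: C, bond orders sum to 4 (valence 4) → 0 H
  atom 15: C, bond orders sum to 4 (valence 4) → 0 H
  atom 16: C, bond orders sum to 4 (valence 4) → 0 H
  atom 17: N, bond orders sum to 1 (valence 3) → 2 H
  atom 18: O, bond orders sum to 2 (valence 2) → 0 H
  atom 19: C, bond orders sum to 3 (valence 4) → 1 H
  atom 20: C, bond orders sum to 3 (valence 4) → 1 H
  atom 21: C, bond orders sum to 4 (valence 4) → 0 H
  atom 22: Br (halogen, monovalent) → 0 H
  atom 23: C, bond orders sum to 3 (valence 4) → 1 H
Totals → C:15, H:14, Br:1, N:3, O:4.

C15H14BrN3O4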